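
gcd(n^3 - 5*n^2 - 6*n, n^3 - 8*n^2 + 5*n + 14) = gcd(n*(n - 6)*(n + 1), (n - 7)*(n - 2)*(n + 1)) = n + 1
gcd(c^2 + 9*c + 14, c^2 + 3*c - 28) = c + 7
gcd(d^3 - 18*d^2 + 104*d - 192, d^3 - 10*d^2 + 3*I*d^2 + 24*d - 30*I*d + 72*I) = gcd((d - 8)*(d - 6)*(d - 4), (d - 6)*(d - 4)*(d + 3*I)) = d^2 - 10*d + 24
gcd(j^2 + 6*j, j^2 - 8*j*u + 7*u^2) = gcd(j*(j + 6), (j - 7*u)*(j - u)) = 1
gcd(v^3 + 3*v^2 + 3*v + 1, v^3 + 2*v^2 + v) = v^2 + 2*v + 1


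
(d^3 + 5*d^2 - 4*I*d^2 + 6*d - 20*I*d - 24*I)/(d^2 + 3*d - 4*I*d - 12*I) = d + 2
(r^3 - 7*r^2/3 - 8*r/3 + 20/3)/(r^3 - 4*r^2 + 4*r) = (r + 5/3)/r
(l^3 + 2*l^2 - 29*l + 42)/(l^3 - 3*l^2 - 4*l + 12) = (l + 7)/(l + 2)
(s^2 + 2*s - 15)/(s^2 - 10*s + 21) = (s + 5)/(s - 7)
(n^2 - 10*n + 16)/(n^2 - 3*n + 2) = (n - 8)/(n - 1)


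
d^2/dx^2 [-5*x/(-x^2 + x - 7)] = 10*(x*(2*x - 1)^2 + (1 - 3*x)*(x^2 - x + 7))/(x^2 - x + 7)^3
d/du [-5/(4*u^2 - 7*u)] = 5*(8*u - 7)/(u^2*(4*u - 7)^2)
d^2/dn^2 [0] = 0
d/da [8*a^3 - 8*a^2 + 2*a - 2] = 24*a^2 - 16*a + 2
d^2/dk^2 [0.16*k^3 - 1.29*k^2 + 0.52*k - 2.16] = 0.96*k - 2.58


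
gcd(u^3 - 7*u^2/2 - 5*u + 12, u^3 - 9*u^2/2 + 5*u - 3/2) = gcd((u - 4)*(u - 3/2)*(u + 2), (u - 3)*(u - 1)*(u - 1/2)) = 1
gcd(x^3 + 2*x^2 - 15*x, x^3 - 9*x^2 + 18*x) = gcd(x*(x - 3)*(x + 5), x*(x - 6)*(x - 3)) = x^2 - 3*x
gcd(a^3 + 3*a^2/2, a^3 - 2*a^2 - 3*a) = a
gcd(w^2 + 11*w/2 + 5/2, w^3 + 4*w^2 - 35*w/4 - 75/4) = w + 5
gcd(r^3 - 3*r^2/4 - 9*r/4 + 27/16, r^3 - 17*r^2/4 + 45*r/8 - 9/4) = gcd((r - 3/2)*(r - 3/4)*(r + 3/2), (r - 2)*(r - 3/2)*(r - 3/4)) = r^2 - 9*r/4 + 9/8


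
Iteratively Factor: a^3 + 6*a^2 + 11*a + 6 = (a + 1)*(a^2 + 5*a + 6) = (a + 1)*(a + 2)*(a + 3)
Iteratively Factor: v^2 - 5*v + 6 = (v - 2)*(v - 3)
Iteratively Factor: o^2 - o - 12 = (o - 4)*(o + 3)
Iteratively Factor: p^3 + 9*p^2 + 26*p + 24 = (p + 3)*(p^2 + 6*p + 8) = (p + 3)*(p + 4)*(p + 2)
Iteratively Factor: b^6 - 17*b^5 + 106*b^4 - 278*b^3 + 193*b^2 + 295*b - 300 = (b - 4)*(b^5 - 13*b^4 + 54*b^3 - 62*b^2 - 55*b + 75) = (b - 4)*(b + 1)*(b^4 - 14*b^3 + 68*b^2 - 130*b + 75) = (b - 4)*(b - 1)*(b + 1)*(b^3 - 13*b^2 + 55*b - 75) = (b - 5)*(b - 4)*(b - 1)*(b + 1)*(b^2 - 8*b + 15) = (b - 5)*(b - 4)*(b - 3)*(b - 1)*(b + 1)*(b - 5)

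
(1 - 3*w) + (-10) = -3*w - 9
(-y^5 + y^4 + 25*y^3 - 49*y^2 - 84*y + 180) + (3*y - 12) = -y^5 + y^4 + 25*y^3 - 49*y^2 - 81*y + 168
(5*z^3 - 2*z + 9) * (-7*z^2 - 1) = -35*z^5 + 9*z^3 - 63*z^2 + 2*z - 9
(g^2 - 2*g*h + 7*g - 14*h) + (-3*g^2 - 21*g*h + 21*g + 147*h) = -2*g^2 - 23*g*h + 28*g + 133*h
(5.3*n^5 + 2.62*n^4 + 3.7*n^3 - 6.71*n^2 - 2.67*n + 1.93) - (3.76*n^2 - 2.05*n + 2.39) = 5.3*n^5 + 2.62*n^4 + 3.7*n^3 - 10.47*n^2 - 0.62*n - 0.46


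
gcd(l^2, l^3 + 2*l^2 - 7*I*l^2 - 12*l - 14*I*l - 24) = 1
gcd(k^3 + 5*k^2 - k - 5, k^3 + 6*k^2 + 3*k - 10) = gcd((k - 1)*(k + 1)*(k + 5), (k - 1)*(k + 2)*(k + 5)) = k^2 + 4*k - 5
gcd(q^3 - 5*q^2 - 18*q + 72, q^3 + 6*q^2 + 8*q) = q + 4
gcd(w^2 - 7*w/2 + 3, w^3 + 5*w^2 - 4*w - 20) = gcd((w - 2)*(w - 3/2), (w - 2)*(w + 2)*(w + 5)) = w - 2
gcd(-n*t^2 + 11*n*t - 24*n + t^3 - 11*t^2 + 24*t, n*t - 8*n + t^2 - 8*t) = t - 8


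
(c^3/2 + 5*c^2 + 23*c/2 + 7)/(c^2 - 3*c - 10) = (c^2 + 8*c + 7)/(2*(c - 5))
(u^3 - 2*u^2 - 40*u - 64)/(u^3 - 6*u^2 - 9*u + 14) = (u^2 - 4*u - 32)/(u^2 - 8*u + 7)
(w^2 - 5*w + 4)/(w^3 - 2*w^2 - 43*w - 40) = (-w^2 + 5*w - 4)/(-w^3 + 2*w^2 + 43*w + 40)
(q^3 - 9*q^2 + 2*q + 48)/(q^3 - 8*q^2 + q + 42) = (q - 8)/(q - 7)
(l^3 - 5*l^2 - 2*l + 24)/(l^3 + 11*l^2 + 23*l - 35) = (l^3 - 5*l^2 - 2*l + 24)/(l^3 + 11*l^2 + 23*l - 35)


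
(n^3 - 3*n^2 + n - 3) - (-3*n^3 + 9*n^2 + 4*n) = 4*n^3 - 12*n^2 - 3*n - 3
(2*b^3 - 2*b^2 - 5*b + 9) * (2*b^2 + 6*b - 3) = 4*b^5 + 8*b^4 - 28*b^3 - 6*b^2 + 69*b - 27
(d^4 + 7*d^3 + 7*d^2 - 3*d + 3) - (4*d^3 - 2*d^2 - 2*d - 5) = d^4 + 3*d^3 + 9*d^2 - d + 8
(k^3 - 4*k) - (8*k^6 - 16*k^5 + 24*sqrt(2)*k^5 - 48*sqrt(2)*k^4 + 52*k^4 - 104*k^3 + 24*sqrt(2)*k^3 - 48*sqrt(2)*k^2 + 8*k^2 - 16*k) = -8*k^6 - 24*sqrt(2)*k^5 + 16*k^5 - 52*k^4 + 48*sqrt(2)*k^4 - 24*sqrt(2)*k^3 + 105*k^3 - 8*k^2 + 48*sqrt(2)*k^2 + 12*k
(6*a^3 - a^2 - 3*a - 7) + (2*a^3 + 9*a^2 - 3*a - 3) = 8*a^3 + 8*a^2 - 6*a - 10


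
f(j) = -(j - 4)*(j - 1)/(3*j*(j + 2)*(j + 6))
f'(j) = (j - 4)*(j - 1)/(3*j*(j + 2)*(j + 6)^2) + (j - 4)*(j - 1)/(3*j*(j + 2)^2*(j + 6)) - (j - 4)/(3*j*(j + 2)*(j + 6)) - (j - 1)/(3*j*(j + 2)*(j + 6)) + (j - 4)*(j - 1)/(3*j^2*(j + 2)*(j + 6))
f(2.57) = 0.01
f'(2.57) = -0.01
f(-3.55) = -0.85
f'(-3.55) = -0.14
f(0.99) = -0.00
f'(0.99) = 0.05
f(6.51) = -0.01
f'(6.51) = -0.00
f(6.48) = -0.01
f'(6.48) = -0.00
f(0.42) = -0.11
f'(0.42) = 0.53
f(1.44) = 0.01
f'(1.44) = 0.01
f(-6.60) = 1.47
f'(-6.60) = 2.67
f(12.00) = -0.00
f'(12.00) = 0.00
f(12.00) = -0.00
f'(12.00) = 0.00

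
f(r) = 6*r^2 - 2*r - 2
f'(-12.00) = -146.00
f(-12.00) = 886.00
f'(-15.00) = -182.00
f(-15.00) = 1378.00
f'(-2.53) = -32.36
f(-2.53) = 41.47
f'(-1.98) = -25.76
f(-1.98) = 25.48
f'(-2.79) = -35.48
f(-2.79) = 50.28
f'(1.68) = 18.16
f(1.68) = 11.57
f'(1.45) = 15.40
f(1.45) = 7.72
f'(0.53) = 4.36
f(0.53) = -1.37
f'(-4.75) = -59.00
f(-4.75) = 142.88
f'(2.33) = 25.96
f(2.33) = 25.91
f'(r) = 12*r - 2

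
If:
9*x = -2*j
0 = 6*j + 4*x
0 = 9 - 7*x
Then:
No Solution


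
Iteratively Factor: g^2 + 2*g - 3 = (g - 1)*(g + 3)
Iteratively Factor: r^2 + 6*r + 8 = (r + 2)*(r + 4)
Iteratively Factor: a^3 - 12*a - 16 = (a + 2)*(a^2 - 2*a - 8) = (a - 4)*(a + 2)*(a + 2)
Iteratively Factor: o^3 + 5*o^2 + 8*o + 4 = (o + 2)*(o^2 + 3*o + 2) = (o + 2)^2*(o + 1)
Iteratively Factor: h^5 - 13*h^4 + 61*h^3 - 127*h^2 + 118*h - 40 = (h - 5)*(h^4 - 8*h^3 + 21*h^2 - 22*h + 8) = (h - 5)*(h - 4)*(h^3 - 4*h^2 + 5*h - 2) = (h - 5)*(h - 4)*(h - 2)*(h^2 - 2*h + 1) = (h - 5)*(h - 4)*(h - 2)*(h - 1)*(h - 1)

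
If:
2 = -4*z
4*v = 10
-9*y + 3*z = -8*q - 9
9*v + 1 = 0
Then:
No Solution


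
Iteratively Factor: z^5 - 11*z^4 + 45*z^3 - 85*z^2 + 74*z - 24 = (z - 3)*(z^4 - 8*z^3 + 21*z^2 - 22*z + 8) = (z - 3)*(z - 1)*(z^3 - 7*z^2 + 14*z - 8) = (z - 4)*(z - 3)*(z - 1)*(z^2 - 3*z + 2) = (z - 4)*(z - 3)*(z - 1)^2*(z - 2)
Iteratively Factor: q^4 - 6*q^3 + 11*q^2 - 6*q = (q - 1)*(q^3 - 5*q^2 + 6*q) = (q - 3)*(q - 1)*(q^2 - 2*q) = q*(q - 3)*(q - 1)*(q - 2)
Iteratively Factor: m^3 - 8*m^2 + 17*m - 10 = (m - 2)*(m^2 - 6*m + 5) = (m - 5)*(m - 2)*(m - 1)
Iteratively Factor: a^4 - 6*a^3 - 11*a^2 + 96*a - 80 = (a - 1)*(a^3 - 5*a^2 - 16*a + 80) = (a - 5)*(a - 1)*(a^2 - 16) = (a - 5)*(a - 4)*(a - 1)*(a + 4)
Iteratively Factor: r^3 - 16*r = (r + 4)*(r^2 - 4*r) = r*(r + 4)*(r - 4)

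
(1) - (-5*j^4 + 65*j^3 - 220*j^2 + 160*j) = 5*j^4 - 65*j^3 + 220*j^2 - 160*j + 1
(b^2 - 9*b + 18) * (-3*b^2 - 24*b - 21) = -3*b^4 + 3*b^3 + 141*b^2 - 243*b - 378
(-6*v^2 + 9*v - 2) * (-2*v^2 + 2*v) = 12*v^4 - 30*v^3 + 22*v^2 - 4*v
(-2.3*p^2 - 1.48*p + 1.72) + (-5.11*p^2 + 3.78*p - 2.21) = -7.41*p^2 + 2.3*p - 0.49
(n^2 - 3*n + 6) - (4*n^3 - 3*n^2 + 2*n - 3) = -4*n^3 + 4*n^2 - 5*n + 9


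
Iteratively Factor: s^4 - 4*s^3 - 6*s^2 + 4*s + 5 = (s - 5)*(s^3 + s^2 - s - 1) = (s - 5)*(s + 1)*(s^2 - 1) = (s - 5)*(s - 1)*(s + 1)*(s + 1)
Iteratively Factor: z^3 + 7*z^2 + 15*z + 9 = (z + 3)*(z^2 + 4*z + 3) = (z + 1)*(z + 3)*(z + 3)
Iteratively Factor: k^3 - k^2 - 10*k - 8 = (k - 4)*(k^2 + 3*k + 2) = (k - 4)*(k + 2)*(k + 1)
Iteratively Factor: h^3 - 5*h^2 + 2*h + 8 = (h + 1)*(h^2 - 6*h + 8) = (h - 4)*(h + 1)*(h - 2)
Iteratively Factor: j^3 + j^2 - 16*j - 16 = (j + 1)*(j^2 - 16) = (j - 4)*(j + 1)*(j + 4)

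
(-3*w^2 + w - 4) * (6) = -18*w^2 + 6*w - 24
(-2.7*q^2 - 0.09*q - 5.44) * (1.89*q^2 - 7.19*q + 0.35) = -5.103*q^4 + 19.2429*q^3 - 10.5795*q^2 + 39.0821*q - 1.904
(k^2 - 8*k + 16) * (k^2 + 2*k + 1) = k^4 - 6*k^3 + k^2 + 24*k + 16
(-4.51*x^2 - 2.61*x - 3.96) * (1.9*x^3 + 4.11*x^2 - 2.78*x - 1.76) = -8.569*x^5 - 23.4951*x^4 - 5.7133*x^3 - 1.0822*x^2 + 15.6024*x + 6.9696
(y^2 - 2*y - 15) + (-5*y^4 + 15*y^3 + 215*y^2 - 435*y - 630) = -5*y^4 + 15*y^3 + 216*y^2 - 437*y - 645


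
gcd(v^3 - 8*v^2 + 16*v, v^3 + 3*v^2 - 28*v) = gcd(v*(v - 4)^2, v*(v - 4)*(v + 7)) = v^2 - 4*v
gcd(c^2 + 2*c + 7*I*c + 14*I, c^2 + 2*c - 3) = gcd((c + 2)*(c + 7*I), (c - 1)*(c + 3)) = 1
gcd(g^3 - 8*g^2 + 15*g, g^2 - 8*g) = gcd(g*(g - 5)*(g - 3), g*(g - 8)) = g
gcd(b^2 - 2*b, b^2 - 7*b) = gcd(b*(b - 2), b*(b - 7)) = b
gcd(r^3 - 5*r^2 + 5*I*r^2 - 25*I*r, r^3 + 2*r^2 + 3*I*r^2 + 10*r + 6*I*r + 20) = r + 5*I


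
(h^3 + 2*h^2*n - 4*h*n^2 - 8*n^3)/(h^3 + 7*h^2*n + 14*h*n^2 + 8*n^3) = (h^2 - 4*n^2)/(h^2 + 5*h*n + 4*n^2)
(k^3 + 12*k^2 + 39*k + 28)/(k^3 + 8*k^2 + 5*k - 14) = (k^2 + 5*k + 4)/(k^2 + k - 2)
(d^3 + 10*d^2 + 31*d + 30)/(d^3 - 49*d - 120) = (d + 2)/(d - 8)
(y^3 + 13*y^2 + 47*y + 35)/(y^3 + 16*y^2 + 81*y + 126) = (y^2 + 6*y + 5)/(y^2 + 9*y + 18)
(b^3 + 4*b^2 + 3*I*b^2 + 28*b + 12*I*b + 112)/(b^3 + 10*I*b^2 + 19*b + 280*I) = (b^2 + 4*b*(1 - I) - 16*I)/(b^2 + 3*I*b + 40)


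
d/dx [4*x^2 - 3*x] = 8*x - 3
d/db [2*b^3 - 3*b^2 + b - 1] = 6*b^2 - 6*b + 1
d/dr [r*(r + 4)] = 2*r + 4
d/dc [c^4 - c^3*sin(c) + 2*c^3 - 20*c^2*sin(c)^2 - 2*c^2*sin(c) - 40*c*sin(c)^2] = -c^3*cos(c) + 4*c^3 - 3*c^2*sin(c) - 20*c^2*sin(2*c) - 2*c^2*cos(c) + 6*c^2 - 40*c*sin(c)^2 - 4*c*sin(c) - 40*c*sin(2*c) - 40*sin(c)^2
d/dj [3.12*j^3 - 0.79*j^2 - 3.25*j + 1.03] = 9.36*j^2 - 1.58*j - 3.25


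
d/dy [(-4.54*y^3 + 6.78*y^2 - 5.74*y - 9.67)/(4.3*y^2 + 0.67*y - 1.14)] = (-19.522*y^4 - 6.0836*y^3 + 44.7514*y^2 + 67.7036*y + 13.0225)/(18.49*y^4 + 5.762*y^3 - 9.3551*y^2 - 1.5276*y + 1.2996)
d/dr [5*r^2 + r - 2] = 10*r + 1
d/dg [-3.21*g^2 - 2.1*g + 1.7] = -6.42*g - 2.1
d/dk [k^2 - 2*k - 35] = 2*k - 2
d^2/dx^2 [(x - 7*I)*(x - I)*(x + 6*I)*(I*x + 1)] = 12*I*x^2 + 18*x + 78*I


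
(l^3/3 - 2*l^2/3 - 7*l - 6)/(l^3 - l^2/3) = (l^3 - 2*l^2 - 21*l - 18)/(l^2*(3*l - 1))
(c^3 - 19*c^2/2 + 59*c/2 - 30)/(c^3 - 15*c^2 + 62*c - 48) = (2*c^3 - 19*c^2 + 59*c - 60)/(2*(c^3 - 15*c^2 + 62*c - 48))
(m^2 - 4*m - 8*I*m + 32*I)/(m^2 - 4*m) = (m - 8*I)/m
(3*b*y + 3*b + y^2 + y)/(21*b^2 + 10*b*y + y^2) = (y + 1)/(7*b + y)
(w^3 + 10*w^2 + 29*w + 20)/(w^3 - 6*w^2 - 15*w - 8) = (w^2 + 9*w + 20)/(w^2 - 7*w - 8)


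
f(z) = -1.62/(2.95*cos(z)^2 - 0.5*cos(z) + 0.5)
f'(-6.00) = -0.31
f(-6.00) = -0.59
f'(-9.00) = -0.34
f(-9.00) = -0.48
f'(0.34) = -0.39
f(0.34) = -0.61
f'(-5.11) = -4.76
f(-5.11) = -2.16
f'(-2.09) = -2.22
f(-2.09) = -1.10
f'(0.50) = -0.67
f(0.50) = -0.69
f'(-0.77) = 1.53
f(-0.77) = -0.98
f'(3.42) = -0.20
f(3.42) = -0.44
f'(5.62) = 1.10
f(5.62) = -0.84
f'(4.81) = 0.53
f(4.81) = -3.38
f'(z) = -1.62*(5.9*sin(z)*cos(z) - 0.5*sin(z))/(2.95*cos(z)^2 - 0.5*cos(z) + 0.5)^2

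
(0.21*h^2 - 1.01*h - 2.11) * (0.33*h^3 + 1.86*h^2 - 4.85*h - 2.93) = 0.0693*h^5 + 0.0573*h^4 - 3.5934*h^3 + 0.3586*h^2 + 13.1928*h + 6.1823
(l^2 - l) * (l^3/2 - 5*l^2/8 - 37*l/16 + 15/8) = l^5/2 - 9*l^4/8 - 27*l^3/16 + 67*l^2/16 - 15*l/8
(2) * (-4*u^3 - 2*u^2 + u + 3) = -8*u^3 - 4*u^2 + 2*u + 6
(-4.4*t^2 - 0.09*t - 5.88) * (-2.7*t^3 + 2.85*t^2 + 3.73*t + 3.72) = 11.88*t^5 - 12.297*t^4 - 0.792500000000001*t^3 - 33.4617*t^2 - 22.2672*t - 21.8736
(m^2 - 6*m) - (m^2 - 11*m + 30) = 5*m - 30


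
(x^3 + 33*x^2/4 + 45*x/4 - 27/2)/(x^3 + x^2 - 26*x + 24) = (4*x^2 + 9*x - 9)/(4*(x^2 - 5*x + 4))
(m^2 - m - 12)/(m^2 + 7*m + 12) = (m - 4)/(m + 4)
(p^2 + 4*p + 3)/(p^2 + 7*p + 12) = (p + 1)/(p + 4)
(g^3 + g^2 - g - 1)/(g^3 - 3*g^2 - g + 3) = (g + 1)/(g - 3)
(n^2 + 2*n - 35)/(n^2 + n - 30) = (n + 7)/(n + 6)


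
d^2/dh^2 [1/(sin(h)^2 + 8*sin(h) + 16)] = 2*(4*sin(h) + cos(2*h) + 2)/(sin(h) + 4)^4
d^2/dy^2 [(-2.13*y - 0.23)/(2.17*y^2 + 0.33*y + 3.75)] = (-(2.13*y + 0.23)*(4.34*y + 0.33)*(8.68*y + 0.66) + (27.7326*y + 2.404)*(2.17*y^2 + 0.33*y + 3.75))/(2.17*y^2 + 0.33*y + 3.75)^3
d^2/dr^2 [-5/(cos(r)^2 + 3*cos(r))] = 5*((1 - cos(2*r))^2 - 45*cos(r)/4 + 11*cos(2*r)/2 + 9*cos(3*r)/4 - 33/2)/((cos(r) + 3)^3*cos(r)^3)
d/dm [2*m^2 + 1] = 4*m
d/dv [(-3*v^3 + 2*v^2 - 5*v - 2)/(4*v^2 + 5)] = (-12*v^4 - 25*v^2 + 36*v - 25)/(16*v^4 + 40*v^2 + 25)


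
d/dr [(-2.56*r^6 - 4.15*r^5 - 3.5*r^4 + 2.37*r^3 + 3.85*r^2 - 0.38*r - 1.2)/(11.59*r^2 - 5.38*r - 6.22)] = (-118.6816*r^7 - 75.4315*r^6 + 103.7172*r^5 + 213.0233*r^4 + 61.5788*r^3 - 60.533*r^2 - 20.078*r - 4.0924)/(134.3281*r^4 - 124.7084*r^3 - 115.2352*r^2 + 66.9272*r + 38.6884)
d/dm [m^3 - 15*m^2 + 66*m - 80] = 3*m^2 - 30*m + 66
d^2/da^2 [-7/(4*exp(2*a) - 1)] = (-448*exp(2*a) - 112)*exp(2*a)/(4*exp(2*a) - 1)^3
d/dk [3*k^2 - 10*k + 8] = 6*k - 10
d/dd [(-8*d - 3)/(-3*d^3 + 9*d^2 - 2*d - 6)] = 3*(-16*d^3 + 15*d^2 + 18*d + 14)/(9*d^6 - 54*d^5 + 93*d^4 - 104*d^2 + 24*d + 36)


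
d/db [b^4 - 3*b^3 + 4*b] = 4*b^3 - 9*b^2 + 4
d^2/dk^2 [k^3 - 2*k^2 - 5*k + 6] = 6*k - 4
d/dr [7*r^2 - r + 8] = 14*r - 1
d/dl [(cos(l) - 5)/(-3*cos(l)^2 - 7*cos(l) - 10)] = 3*(sin(l)^2 + 10*cos(l) + 14)*sin(l)/(3*cos(l)^2 + 7*cos(l) + 10)^2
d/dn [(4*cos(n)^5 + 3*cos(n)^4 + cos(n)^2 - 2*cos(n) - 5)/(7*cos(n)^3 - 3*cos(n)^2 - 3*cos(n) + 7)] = (-56*cos(n)^7 + 15*cos(n)^6 + 66*cos(n)^5 - 106*cos(n)^4 - 112*cos(n)^3 - 96*cos(n)^2 + 16*cos(n) + 29)*sin(n)/((cos(n) + 1)^2*(7*sin(n)^2 + 10*cos(n) - 14)^2)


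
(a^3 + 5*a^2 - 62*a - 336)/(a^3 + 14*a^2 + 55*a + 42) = (a - 8)/(a + 1)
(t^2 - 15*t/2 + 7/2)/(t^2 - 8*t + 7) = (t - 1/2)/(t - 1)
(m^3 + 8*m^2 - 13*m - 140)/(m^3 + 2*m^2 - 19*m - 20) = (m + 7)/(m + 1)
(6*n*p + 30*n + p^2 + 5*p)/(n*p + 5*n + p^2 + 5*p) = (6*n + p)/(n + p)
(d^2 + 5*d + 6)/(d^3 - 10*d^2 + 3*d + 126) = (d + 2)/(d^2 - 13*d + 42)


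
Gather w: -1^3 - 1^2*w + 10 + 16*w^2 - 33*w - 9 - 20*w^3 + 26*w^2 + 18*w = -20*w^3 + 42*w^2 - 16*w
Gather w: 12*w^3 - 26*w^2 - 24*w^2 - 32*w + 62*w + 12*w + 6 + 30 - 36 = 12*w^3 - 50*w^2 + 42*w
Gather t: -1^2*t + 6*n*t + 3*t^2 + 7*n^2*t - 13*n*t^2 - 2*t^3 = -2*t^3 + t^2*(3 - 13*n) + t*(7*n^2 + 6*n - 1)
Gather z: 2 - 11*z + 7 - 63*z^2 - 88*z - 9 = -63*z^2 - 99*z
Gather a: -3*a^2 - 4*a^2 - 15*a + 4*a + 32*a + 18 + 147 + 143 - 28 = -7*a^2 + 21*a + 280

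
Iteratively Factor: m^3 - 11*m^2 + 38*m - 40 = (m - 4)*(m^2 - 7*m + 10) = (m - 4)*(m - 2)*(m - 5)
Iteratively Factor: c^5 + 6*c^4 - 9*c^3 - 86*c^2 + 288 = (c - 3)*(c^4 + 9*c^3 + 18*c^2 - 32*c - 96) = (c - 3)*(c - 2)*(c^3 + 11*c^2 + 40*c + 48) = (c - 3)*(c - 2)*(c + 4)*(c^2 + 7*c + 12) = (c - 3)*(c - 2)*(c + 3)*(c + 4)*(c + 4)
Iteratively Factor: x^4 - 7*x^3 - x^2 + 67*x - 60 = (x - 5)*(x^3 - 2*x^2 - 11*x + 12) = (x - 5)*(x + 3)*(x^2 - 5*x + 4) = (x - 5)*(x - 1)*(x + 3)*(x - 4)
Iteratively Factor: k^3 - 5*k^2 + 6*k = (k)*(k^2 - 5*k + 6) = k*(k - 3)*(k - 2)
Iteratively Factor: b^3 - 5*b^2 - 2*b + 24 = (b - 3)*(b^2 - 2*b - 8) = (b - 4)*(b - 3)*(b + 2)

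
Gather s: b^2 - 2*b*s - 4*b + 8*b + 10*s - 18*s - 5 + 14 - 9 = b^2 + 4*b + s*(-2*b - 8)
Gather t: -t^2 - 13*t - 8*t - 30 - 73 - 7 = -t^2 - 21*t - 110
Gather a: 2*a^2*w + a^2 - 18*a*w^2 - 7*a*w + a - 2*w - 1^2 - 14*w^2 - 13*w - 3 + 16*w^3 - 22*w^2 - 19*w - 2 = a^2*(2*w + 1) + a*(-18*w^2 - 7*w + 1) + 16*w^3 - 36*w^2 - 34*w - 6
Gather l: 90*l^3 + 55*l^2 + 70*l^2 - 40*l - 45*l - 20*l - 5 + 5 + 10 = 90*l^3 + 125*l^2 - 105*l + 10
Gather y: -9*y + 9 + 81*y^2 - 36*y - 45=81*y^2 - 45*y - 36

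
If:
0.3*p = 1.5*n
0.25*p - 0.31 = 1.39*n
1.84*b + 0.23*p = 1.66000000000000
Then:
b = 2.29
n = -2.21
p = -11.07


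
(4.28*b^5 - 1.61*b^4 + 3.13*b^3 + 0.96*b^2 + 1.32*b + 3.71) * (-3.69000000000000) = -15.7932*b^5 + 5.9409*b^4 - 11.5497*b^3 - 3.5424*b^2 - 4.8708*b - 13.6899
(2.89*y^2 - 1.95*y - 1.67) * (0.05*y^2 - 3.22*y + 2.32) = 0.1445*y^4 - 9.4033*y^3 + 12.9003*y^2 + 0.8534*y - 3.8744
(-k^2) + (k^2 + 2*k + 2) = 2*k + 2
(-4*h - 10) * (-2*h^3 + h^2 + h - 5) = 8*h^4 + 16*h^3 - 14*h^2 + 10*h + 50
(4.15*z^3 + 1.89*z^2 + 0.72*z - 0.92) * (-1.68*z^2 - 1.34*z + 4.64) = -6.972*z^5 - 8.7362*z^4 + 15.5138*z^3 + 9.3504*z^2 + 4.5736*z - 4.2688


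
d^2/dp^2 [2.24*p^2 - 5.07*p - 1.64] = 4.48000000000000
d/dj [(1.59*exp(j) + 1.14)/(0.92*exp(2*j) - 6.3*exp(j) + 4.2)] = (-1.4628*exp(2*j) - 2.0976*exp(j) + 13.86)*exp(j)/(0.8464*exp(4*j) - 11.592*exp(3*j) + 47.418*exp(2*j) - 52.92*exp(j) + 17.64)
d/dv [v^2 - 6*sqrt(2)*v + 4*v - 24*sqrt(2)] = 2*v - 6*sqrt(2) + 4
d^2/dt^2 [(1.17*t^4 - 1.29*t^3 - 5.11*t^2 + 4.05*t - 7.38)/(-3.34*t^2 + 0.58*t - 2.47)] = (-26.104104*t^6 + 13.599144*t^5 - 60.2751239999999*t^4 - 64.160476*t^3 + 144.28614*t^2 + 161.91189*t - 66.054646)/(37.259704*t^6 - 19.410744*t^5 + 86.033724*t^4 - 28.904416*t^3 + 63.623742*t^2 - 10.615566*t + 15.069223)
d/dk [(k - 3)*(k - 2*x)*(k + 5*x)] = 3*k^2 + 6*k*x - 6*k - 10*x^2 - 9*x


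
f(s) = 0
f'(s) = 0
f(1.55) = 0.00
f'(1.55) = 0.00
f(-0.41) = 0.00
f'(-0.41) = 0.00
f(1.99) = 0.00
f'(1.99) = 0.00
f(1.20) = 0.00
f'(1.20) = 0.00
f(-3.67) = 0.00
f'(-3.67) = 0.00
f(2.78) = 0.00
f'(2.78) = 0.00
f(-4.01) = 0.00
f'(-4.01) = 0.00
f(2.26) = 0.00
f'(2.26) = 0.00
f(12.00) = 0.00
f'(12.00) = 0.00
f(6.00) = 0.00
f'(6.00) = 0.00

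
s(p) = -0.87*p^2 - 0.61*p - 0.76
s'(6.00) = -11.05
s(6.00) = -35.74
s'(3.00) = -5.83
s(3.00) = -10.42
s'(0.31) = -1.15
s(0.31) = -1.03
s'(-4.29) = 6.85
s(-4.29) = -14.15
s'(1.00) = -2.35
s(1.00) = -2.24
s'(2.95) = -5.74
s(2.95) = -10.13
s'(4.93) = -9.19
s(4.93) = -24.91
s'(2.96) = -5.76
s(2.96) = -10.19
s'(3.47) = -6.65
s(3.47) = -13.35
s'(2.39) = -4.77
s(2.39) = -7.19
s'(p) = -1.74*p - 0.61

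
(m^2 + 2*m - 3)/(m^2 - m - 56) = (-m^2 - 2*m + 3)/(-m^2 + m + 56)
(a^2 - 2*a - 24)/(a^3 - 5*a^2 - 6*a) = (a + 4)/(a*(a + 1))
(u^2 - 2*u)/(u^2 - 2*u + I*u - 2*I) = u/(u + I)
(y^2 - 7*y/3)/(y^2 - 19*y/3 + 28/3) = y/(y - 4)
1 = 1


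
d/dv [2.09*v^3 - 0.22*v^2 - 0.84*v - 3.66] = 6.27*v^2 - 0.44*v - 0.84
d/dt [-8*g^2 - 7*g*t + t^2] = -7*g + 2*t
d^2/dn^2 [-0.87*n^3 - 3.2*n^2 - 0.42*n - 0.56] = -5.22*n - 6.4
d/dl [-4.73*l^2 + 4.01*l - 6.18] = 4.01 - 9.46*l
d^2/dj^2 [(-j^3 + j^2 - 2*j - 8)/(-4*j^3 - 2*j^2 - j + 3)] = 2*(-24*j^6 + 84*j^5 + 900*j^4 + 437*j^3 + 309*j^2 + 399*j + 53)/(64*j^9 + 96*j^8 + 96*j^7 - 88*j^6 - 120*j^5 - 102*j^4 + 73*j^3 + 45*j^2 + 27*j - 27)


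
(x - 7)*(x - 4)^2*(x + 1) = x^4 - 14*x^3 + 57*x^2 - 40*x - 112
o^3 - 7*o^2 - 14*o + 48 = (o - 8)*(o - 2)*(o + 3)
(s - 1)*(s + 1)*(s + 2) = s^3 + 2*s^2 - s - 2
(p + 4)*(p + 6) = p^2 + 10*p + 24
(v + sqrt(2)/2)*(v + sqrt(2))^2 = v^3 + 5*sqrt(2)*v^2/2 + 4*v + sqrt(2)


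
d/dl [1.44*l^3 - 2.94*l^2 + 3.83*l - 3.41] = 4.32*l^2 - 5.88*l + 3.83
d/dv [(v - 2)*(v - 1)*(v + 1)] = 3*v^2 - 4*v - 1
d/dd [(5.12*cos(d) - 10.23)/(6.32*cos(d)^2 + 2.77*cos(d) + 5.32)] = (32.3584*cos(d)^2 - 129.3072*cos(d) - 55.5755)*sin(d)/(39.9424*cos(d)^4 + 35.0128*cos(d)^3 + 74.9177*cos(d)^2 + 29.4728*cos(d) + 28.3024)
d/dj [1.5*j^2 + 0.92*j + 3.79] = 3.0*j + 0.92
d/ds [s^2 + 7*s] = 2*s + 7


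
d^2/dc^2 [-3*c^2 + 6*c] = -6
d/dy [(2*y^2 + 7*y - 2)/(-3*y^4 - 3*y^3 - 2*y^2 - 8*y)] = (12*y^5 + 69*y^4 + 18*y^3 - 20*y^2 - 8*y - 16)/(y^2*(9*y^6 + 18*y^5 + 21*y^4 + 60*y^3 + 52*y^2 + 32*y + 64))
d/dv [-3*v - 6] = -3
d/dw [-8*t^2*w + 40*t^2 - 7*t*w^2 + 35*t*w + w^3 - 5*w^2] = -8*t^2 - 14*t*w + 35*t + 3*w^2 - 10*w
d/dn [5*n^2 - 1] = 10*n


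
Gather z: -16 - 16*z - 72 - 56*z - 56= -72*z - 144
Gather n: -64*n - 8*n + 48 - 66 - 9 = -72*n - 27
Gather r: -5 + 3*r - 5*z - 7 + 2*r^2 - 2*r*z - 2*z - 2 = 2*r^2 + r*(3 - 2*z) - 7*z - 14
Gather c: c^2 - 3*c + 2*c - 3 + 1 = c^2 - c - 2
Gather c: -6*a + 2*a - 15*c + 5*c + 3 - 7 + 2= -4*a - 10*c - 2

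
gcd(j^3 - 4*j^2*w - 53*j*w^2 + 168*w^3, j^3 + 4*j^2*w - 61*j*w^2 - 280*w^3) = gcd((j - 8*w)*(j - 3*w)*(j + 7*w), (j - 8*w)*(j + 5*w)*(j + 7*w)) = -j^2 + j*w + 56*w^2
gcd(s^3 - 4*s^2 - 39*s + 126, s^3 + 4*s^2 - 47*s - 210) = s^2 - s - 42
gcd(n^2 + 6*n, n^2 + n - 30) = n + 6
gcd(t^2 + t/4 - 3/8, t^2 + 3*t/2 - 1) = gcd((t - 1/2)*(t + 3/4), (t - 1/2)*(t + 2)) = t - 1/2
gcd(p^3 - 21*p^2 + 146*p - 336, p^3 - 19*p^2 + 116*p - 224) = p^2 - 15*p + 56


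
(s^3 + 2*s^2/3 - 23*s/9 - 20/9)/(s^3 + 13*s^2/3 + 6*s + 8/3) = (s - 5/3)/(s + 2)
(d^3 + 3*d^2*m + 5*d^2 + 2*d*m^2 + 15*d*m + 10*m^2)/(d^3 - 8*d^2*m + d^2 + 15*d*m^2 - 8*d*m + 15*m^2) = (d^3 + 3*d^2*m + 5*d^2 + 2*d*m^2 + 15*d*m + 10*m^2)/(d^3 - 8*d^2*m + d^2 + 15*d*m^2 - 8*d*m + 15*m^2)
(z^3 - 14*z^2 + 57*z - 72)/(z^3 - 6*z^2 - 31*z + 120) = (z - 3)/(z + 5)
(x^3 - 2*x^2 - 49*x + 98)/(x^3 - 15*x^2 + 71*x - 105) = (x^2 + 5*x - 14)/(x^2 - 8*x + 15)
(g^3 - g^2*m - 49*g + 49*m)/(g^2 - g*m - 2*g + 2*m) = (g^2 - 49)/(g - 2)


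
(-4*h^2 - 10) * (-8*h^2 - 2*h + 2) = 32*h^4 + 8*h^3 + 72*h^2 + 20*h - 20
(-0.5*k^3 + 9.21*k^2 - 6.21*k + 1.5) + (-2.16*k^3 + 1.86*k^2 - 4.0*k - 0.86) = -2.66*k^3 + 11.07*k^2 - 10.21*k + 0.64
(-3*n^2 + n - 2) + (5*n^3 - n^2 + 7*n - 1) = 5*n^3 - 4*n^2 + 8*n - 3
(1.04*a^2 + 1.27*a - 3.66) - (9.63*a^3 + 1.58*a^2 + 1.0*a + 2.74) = -9.63*a^3 - 0.54*a^2 + 0.27*a - 6.4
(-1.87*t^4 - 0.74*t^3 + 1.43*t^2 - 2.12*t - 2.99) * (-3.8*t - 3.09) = 7.106*t^5 + 8.5903*t^4 - 3.1474*t^3 + 3.6373*t^2 + 17.9128*t + 9.2391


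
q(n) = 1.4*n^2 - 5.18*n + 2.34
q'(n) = 2.8*n - 5.18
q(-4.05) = 46.28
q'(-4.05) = -16.52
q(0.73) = -0.70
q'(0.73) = -3.14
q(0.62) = -0.33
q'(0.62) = -3.44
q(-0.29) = 3.96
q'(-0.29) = -5.99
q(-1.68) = 14.99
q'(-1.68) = -9.88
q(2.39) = -2.04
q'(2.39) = 1.51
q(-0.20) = 3.43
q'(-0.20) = -5.74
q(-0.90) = 8.14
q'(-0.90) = -7.70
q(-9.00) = 162.36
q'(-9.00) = -30.38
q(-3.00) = 30.48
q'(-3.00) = -13.58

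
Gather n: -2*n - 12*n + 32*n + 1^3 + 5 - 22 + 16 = 18*n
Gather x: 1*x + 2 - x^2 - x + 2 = 4 - x^2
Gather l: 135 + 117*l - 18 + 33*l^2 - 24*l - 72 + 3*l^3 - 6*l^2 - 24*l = 3*l^3 + 27*l^2 + 69*l + 45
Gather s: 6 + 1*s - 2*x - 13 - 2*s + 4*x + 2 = -s + 2*x - 5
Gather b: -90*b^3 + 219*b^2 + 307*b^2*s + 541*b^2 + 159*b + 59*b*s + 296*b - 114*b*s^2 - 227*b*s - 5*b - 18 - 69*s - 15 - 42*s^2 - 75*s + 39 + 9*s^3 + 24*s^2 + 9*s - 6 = -90*b^3 + b^2*(307*s + 760) + b*(-114*s^2 - 168*s + 450) + 9*s^3 - 18*s^2 - 135*s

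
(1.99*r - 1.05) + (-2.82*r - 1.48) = -0.83*r - 2.53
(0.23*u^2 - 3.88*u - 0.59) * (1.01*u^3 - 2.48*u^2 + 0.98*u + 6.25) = 0.2323*u^5 - 4.4892*u^4 + 9.2519*u^3 - 0.9017*u^2 - 24.8282*u - 3.6875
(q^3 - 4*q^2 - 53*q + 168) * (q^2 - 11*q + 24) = q^5 - 15*q^4 + 15*q^3 + 655*q^2 - 3120*q + 4032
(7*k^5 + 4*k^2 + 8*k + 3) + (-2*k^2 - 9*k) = 7*k^5 + 2*k^2 - k + 3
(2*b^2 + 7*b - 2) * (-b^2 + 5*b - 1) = -2*b^4 + 3*b^3 + 35*b^2 - 17*b + 2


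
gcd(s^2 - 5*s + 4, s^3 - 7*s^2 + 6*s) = s - 1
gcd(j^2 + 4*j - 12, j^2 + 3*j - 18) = j + 6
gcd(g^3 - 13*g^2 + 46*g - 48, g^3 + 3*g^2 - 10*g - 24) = g - 3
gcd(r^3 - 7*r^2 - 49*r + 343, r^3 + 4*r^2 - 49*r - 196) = r^2 - 49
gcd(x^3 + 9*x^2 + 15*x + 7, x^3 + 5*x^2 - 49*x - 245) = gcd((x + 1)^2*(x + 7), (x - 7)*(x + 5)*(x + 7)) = x + 7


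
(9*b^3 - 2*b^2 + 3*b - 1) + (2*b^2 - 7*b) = 9*b^3 - 4*b - 1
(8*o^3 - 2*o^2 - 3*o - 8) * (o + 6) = 8*o^4 + 46*o^3 - 15*o^2 - 26*o - 48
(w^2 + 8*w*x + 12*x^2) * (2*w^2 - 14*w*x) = 2*w^4 + 2*w^3*x - 88*w^2*x^2 - 168*w*x^3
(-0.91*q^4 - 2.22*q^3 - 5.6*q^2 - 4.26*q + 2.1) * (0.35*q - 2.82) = -0.3185*q^5 + 1.7892*q^4 + 4.3004*q^3 + 14.301*q^2 + 12.7482*q - 5.922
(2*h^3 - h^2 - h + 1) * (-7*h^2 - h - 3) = -14*h^5 + 5*h^4 + 2*h^3 - 3*h^2 + 2*h - 3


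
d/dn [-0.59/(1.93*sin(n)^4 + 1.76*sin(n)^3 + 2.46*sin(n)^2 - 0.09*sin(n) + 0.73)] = (4.5548*sin(n)^3 + 3.1152*sin(n)^2 + 2.9028*sin(n) - 0.0531)*cos(n)/(1.93*sin(n)^4 + 1.76*sin(n)^3 + 2.46*sin(n)^2 - 0.09*sin(n) + 0.73)^2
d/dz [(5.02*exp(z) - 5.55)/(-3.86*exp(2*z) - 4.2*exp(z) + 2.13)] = (19.3772*exp(2*z) - 42.846*exp(z) - 12.6174)*exp(z)/(14.8996*exp(4*z) + 32.424*exp(3*z) + 1.1964*exp(2*z) - 17.892*exp(z) + 4.5369)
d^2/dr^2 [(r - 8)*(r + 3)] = 2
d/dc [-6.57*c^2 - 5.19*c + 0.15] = -13.14*c - 5.19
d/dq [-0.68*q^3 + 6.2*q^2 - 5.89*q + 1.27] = -2.04*q^2 + 12.4*q - 5.89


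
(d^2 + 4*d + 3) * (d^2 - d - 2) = d^4 + 3*d^3 - 3*d^2 - 11*d - 6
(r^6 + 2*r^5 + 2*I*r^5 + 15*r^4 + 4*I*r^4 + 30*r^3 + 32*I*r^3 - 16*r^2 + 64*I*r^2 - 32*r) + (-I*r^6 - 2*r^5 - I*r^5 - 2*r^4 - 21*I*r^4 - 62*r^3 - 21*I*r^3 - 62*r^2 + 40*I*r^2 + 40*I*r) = r^6 - I*r^6 + I*r^5 + 13*r^4 - 17*I*r^4 - 32*r^3 + 11*I*r^3 - 78*r^2 + 104*I*r^2 - 32*r + 40*I*r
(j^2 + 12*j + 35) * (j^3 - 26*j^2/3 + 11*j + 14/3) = j^5 + 10*j^4/3 - 58*j^3 - 500*j^2/3 + 441*j + 490/3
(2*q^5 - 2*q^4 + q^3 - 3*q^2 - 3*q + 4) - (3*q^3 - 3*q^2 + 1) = 2*q^5 - 2*q^4 - 2*q^3 - 3*q + 3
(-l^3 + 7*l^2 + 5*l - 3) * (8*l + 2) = -8*l^4 + 54*l^3 + 54*l^2 - 14*l - 6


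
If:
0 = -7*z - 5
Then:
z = -5/7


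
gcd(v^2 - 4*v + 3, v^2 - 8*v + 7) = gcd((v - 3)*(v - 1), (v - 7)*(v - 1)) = v - 1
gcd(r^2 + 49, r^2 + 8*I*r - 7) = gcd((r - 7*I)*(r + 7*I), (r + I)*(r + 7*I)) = r + 7*I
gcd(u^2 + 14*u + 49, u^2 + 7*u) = u + 7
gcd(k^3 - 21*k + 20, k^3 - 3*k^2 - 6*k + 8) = k^2 - 5*k + 4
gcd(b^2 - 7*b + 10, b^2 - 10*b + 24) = 1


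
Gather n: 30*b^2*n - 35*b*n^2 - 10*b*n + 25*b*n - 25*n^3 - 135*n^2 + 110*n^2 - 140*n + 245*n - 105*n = -25*n^3 + n^2*(-35*b - 25) + n*(30*b^2 + 15*b)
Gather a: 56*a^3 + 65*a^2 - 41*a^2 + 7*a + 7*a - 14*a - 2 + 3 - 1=56*a^3 + 24*a^2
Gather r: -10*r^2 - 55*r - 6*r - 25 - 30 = -10*r^2 - 61*r - 55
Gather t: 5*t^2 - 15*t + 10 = 5*t^2 - 15*t + 10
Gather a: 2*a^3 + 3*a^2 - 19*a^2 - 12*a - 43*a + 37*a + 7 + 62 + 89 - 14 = 2*a^3 - 16*a^2 - 18*a + 144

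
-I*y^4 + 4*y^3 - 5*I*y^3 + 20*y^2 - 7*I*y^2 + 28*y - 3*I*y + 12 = (y + 1)*(y + 3)*(y + 4*I)*(-I*y - I)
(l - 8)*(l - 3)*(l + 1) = l^3 - 10*l^2 + 13*l + 24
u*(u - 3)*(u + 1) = u^3 - 2*u^2 - 3*u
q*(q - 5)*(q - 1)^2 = q^4 - 7*q^3 + 11*q^2 - 5*q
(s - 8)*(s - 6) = s^2 - 14*s + 48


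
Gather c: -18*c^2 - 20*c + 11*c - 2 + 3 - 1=-18*c^2 - 9*c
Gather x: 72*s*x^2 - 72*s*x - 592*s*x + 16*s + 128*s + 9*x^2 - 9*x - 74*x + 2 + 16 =144*s + x^2*(72*s + 9) + x*(-664*s - 83) + 18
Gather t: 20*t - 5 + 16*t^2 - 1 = 16*t^2 + 20*t - 6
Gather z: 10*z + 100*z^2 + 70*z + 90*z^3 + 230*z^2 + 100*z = 90*z^3 + 330*z^2 + 180*z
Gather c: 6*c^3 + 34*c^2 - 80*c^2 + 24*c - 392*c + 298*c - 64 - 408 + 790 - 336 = 6*c^3 - 46*c^2 - 70*c - 18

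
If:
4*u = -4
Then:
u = -1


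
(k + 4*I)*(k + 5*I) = k^2 + 9*I*k - 20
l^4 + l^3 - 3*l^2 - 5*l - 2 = (l - 2)*(l + 1)^3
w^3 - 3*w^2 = w^2*(w - 3)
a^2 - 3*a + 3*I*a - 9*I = (a - 3)*(a + 3*I)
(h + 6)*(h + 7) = h^2 + 13*h + 42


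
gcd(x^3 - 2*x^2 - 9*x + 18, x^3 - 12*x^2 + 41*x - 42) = x^2 - 5*x + 6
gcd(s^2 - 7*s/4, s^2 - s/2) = s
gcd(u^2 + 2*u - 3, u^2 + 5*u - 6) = u - 1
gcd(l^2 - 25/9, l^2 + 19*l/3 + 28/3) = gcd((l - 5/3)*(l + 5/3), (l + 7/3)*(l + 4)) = 1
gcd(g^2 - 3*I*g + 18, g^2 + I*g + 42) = g - 6*I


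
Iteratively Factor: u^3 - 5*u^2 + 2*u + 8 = (u - 4)*(u^2 - u - 2) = (u - 4)*(u + 1)*(u - 2)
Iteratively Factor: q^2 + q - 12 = (q - 3)*(q + 4)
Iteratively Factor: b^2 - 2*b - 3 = (b - 3)*(b + 1)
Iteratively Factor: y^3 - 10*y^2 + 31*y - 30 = (y - 2)*(y^2 - 8*y + 15) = (y - 5)*(y - 2)*(y - 3)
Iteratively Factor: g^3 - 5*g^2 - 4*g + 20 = (g + 2)*(g^2 - 7*g + 10) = (g - 2)*(g + 2)*(g - 5)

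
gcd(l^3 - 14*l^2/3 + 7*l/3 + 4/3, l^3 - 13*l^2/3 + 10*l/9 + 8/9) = l^2 - 11*l/3 - 4/3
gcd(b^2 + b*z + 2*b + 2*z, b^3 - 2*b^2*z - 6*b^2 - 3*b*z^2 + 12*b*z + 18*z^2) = b + z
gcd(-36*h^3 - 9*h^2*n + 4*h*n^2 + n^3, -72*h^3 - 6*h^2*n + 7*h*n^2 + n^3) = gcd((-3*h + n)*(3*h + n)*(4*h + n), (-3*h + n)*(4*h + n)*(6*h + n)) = 12*h^2 - h*n - n^2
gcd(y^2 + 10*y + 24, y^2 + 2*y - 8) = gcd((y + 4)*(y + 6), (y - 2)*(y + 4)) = y + 4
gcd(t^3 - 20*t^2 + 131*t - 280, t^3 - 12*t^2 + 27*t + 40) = t^2 - 13*t + 40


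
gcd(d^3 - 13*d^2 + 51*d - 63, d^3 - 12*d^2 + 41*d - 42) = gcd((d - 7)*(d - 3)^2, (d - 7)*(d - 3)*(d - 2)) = d^2 - 10*d + 21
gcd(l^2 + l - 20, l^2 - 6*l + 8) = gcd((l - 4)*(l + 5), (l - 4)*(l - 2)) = l - 4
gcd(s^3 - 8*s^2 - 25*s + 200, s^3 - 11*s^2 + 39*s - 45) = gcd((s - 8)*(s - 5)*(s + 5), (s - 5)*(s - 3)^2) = s - 5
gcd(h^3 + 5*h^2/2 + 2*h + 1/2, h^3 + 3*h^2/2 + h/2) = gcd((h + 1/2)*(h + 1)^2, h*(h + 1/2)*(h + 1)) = h^2 + 3*h/2 + 1/2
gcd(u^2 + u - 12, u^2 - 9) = u - 3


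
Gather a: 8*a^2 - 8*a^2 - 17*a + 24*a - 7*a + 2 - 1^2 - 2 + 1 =0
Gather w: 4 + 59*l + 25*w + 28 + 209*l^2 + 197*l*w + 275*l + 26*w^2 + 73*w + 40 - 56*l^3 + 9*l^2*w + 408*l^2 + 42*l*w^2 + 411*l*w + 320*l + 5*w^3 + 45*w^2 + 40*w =-56*l^3 + 617*l^2 + 654*l + 5*w^3 + w^2*(42*l + 71) + w*(9*l^2 + 608*l + 138) + 72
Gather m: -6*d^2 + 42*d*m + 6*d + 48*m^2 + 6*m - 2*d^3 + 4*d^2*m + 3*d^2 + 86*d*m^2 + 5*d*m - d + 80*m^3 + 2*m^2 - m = -2*d^3 - 3*d^2 + 5*d + 80*m^3 + m^2*(86*d + 50) + m*(4*d^2 + 47*d + 5)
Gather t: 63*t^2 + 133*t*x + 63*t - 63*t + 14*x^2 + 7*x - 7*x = 63*t^2 + 133*t*x + 14*x^2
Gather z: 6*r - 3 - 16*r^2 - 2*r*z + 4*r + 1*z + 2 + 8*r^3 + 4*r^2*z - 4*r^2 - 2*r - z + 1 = 8*r^3 - 20*r^2 + 8*r + z*(4*r^2 - 2*r)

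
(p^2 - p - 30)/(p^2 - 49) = (p^2 - p - 30)/(p^2 - 49)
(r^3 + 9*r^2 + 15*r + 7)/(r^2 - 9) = (r^3 + 9*r^2 + 15*r + 7)/(r^2 - 9)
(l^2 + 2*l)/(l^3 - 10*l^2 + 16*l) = (l + 2)/(l^2 - 10*l + 16)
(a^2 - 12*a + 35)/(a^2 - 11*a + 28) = (a - 5)/(a - 4)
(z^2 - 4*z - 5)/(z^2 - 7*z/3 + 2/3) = 3*(z^2 - 4*z - 5)/(3*z^2 - 7*z + 2)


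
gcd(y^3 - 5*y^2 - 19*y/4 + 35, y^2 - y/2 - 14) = y - 4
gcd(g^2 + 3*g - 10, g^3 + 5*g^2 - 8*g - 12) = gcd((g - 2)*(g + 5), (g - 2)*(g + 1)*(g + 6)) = g - 2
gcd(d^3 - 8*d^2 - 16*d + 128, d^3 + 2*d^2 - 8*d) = d + 4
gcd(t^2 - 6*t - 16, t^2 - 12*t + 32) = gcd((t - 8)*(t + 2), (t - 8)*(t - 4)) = t - 8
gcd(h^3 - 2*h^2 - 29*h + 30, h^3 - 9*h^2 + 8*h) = h - 1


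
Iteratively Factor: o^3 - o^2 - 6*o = (o + 2)*(o^2 - 3*o) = o*(o + 2)*(o - 3)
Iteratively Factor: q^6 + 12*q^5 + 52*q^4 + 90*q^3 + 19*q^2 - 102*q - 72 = (q + 3)*(q^5 + 9*q^4 + 25*q^3 + 15*q^2 - 26*q - 24) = (q + 3)*(q + 4)*(q^4 + 5*q^3 + 5*q^2 - 5*q - 6) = (q + 2)*(q + 3)*(q + 4)*(q^3 + 3*q^2 - q - 3) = (q - 1)*(q + 2)*(q + 3)*(q + 4)*(q^2 + 4*q + 3) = (q - 1)*(q + 1)*(q + 2)*(q + 3)*(q + 4)*(q + 3)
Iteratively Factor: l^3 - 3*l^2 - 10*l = (l - 5)*(l^2 + 2*l) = l*(l - 5)*(l + 2)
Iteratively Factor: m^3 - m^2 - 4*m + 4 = (m - 2)*(m^2 + m - 2) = (m - 2)*(m + 2)*(m - 1)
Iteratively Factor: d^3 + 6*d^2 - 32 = (d + 4)*(d^2 + 2*d - 8) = (d - 2)*(d + 4)*(d + 4)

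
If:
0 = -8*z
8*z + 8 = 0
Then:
No Solution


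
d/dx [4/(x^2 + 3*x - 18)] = 4*(-2*x - 3)/(x^2 + 3*x - 18)^2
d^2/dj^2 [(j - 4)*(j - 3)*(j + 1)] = 6*j - 12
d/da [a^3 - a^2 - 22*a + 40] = 3*a^2 - 2*a - 22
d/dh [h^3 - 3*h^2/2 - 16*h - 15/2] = 3*h^2 - 3*h - 16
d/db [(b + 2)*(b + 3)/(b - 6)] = (b^2 - 12*b - 36)/(b^2 - 12*b + 36)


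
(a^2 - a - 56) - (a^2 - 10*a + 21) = 9*a - 77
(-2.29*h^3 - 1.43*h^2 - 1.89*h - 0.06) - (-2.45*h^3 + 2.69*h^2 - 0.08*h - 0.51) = 0.16*h^3 - 4.12*h^2 - 1.81*h + 0.45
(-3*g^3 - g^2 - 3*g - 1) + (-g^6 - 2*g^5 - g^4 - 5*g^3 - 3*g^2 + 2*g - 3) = -g^6 - 2*g^5 - g^4 - 8*g^3 - 4*g^2 - g - 4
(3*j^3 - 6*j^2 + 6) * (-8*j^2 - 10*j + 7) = -24*j^5 + 18*j^4 + 81*j^3 - 90*j^2 - 60*j + 42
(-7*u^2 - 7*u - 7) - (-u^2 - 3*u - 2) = -6*u^2 - 4*u - 5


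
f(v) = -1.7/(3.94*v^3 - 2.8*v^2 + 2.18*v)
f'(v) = -1.7*(-11.82*v^2 + 5.6*v - 2.18)/(3.94*v^3 - 2.8*v^2 + 2.18*v)^2 = (20.094*v^2 - 9.52*v + 3.706)/(v^2*(3.94*v^2 - 2.8*v + 2.18)^2)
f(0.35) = -2.89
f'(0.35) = 8.18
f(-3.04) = 0.01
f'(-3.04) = 0.01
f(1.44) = -0.19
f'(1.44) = 0.38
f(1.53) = -0.16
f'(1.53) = 0.30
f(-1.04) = 0.17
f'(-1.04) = 0.37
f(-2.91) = 0.01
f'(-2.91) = 0.01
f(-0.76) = 0.34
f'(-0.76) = 0.90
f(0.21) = -4.58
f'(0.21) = 18.86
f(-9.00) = 0.00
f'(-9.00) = 0.00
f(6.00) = -0.00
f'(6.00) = 0.00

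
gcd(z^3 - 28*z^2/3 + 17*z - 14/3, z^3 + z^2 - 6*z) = z - 2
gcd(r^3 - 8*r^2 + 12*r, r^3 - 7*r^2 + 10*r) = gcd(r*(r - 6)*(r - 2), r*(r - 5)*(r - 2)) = r^2 - 2*r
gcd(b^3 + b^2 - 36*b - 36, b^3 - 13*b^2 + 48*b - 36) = b - 6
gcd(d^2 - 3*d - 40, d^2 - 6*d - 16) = d - 8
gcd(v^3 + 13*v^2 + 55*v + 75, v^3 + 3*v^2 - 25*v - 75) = v^2 + 8*v + 15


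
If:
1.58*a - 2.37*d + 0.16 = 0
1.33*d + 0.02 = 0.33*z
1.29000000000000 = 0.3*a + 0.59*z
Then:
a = 0.58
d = 0.45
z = 1.89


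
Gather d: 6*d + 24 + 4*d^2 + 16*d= 4*d^2 + 22*d + 24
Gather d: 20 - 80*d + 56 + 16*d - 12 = 64 - 64*d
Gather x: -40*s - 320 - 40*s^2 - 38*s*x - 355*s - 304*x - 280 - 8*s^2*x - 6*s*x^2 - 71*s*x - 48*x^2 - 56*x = -40*s^2 - 395*s + x^2*(-6*s - 48) + x*(-8*s^2 - 109*s - 360) - 600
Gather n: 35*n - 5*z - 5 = 35*n - 5*z - 5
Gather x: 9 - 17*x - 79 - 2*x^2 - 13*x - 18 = -2*x^2 - 30*x - 88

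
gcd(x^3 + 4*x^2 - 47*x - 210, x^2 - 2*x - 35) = x^2 - 2*x - 35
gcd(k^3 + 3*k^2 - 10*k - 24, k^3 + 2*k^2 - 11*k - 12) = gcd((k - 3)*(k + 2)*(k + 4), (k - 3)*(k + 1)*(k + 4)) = k^2 + k - 12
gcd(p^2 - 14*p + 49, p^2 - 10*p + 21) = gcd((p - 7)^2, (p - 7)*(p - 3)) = p - 7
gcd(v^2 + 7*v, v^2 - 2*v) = v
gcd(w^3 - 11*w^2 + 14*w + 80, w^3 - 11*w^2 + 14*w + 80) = w^3 - 11*w^2 + 14*w + 80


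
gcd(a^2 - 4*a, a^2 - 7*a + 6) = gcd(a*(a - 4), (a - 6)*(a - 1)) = 1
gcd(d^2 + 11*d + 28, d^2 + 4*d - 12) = 1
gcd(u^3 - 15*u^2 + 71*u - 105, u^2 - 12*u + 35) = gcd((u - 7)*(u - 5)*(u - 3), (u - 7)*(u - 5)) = u^2 - 12*u + 35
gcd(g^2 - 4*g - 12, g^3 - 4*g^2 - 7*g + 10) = g + 2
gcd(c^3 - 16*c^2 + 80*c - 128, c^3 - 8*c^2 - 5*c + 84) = c - 4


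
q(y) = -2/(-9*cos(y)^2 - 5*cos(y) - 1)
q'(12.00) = -0.16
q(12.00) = 0.17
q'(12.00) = -0.16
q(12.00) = 0.17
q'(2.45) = -1.83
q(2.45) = 0.80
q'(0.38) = 0.09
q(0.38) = 0.15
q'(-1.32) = -2.35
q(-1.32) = 0.72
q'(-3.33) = -0.21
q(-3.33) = 0.42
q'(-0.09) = -0.02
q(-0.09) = 0.13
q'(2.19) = -6.95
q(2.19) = 1.77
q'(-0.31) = -0.07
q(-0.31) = 0.14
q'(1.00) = 0.62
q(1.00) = 0.32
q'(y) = -2*(-18*sin(y)*cos(y) - 5*sin(y))/(-9*cos(y)^2 - 5*cos(y) - 1)^2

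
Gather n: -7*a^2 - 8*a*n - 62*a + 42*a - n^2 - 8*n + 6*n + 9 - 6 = -7*a^2 - 20*a - n^2 + n*(-8*a - 2) + 3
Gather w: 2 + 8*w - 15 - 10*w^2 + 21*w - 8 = -10*w^2 + 29*w - 21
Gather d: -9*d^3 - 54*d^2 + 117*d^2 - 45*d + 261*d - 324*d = -9*d^3 + 63*d^2 - 108*d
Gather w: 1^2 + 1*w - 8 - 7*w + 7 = -6*w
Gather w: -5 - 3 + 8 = 0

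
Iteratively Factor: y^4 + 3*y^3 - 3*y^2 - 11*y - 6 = (y + 3)*(y^3 - 3*y - 2) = (y - 2)*(y + 3)*(y^2 + 2*y + 1) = (y - 2)*(y + 1)*(y + 3)*(y + 1)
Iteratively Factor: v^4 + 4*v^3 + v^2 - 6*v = (v + 3)*(v^3 + v^2 - 2*v) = v*(v + 3)*(v^2 + v - 2) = v*(v + 2)*(v + 3)*(v - 1)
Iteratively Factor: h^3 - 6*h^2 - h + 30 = (h - 5)*(h^2 - h - 6) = (h - 5)*(h + 2)*(h - 3)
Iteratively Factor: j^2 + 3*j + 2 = (j + 2)*(j + 1)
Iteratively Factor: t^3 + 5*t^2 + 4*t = (t)*(t^2 + 5*t + 4) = t*(t + 4)*(t + 1)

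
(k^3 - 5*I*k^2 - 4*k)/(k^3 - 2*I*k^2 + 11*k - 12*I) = k/(k + 3*I)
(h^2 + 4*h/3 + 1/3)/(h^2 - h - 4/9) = 3*(h + 1)/(3*h - 4)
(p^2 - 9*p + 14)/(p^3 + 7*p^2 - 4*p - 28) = (p - 7)/(p^2 + 9*p + 14)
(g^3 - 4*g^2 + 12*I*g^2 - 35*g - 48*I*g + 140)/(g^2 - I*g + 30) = (g^2 + g*(-4 + 7*I) - 28*I)/(g - 6*I)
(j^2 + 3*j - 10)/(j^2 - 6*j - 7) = (-j^2 - 3*j + 10)/(-j^2 + 6*j + 7)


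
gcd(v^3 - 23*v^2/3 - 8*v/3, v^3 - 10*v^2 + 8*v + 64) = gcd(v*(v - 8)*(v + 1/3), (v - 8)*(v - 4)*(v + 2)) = v - 8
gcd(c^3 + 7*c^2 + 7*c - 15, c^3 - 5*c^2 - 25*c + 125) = c + 5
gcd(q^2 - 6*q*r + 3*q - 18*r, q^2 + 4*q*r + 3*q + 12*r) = q + 3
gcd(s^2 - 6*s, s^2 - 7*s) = s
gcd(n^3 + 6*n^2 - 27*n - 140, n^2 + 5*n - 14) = n + 7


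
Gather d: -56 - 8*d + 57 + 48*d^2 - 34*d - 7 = 48*d^2 - 42*d - 6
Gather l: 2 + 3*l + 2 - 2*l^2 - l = -2*l^2 + 2*l + 4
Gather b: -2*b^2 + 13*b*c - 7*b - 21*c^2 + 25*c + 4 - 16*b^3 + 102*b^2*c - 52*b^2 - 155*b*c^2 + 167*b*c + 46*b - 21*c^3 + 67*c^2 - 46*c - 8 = -16*b^3 + b^2*(102*c - 54) + b*(-155*c^2 + 180*c + 39) - 21*c^3 + 46*c^2 - 21*c - 4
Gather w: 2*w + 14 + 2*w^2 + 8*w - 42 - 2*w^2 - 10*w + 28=0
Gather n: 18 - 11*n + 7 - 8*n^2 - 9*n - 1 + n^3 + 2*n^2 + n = n^3 - 6*n^2 - 19*n + 24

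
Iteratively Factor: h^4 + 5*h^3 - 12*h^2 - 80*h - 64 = (h + 1)*(h^3 + 4*h^2 - 16*h - 64) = (h + 1)*(h + 4)*(h^2 - 16) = (h + 1)*(h + 4)^2*(h - 4)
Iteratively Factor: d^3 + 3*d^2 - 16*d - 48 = (d + 3)*(d^2 - 16) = (d + 3)*(d + 4)*(d - 4)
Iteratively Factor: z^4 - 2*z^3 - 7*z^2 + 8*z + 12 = (z + 1)*(z^3 - 3*z^2 - 4*z + 12) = (z - 2)*(z + 1)*(z^2 - z - 6) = (z - 2)*(z + 1)*(z + 2)*(z - 3)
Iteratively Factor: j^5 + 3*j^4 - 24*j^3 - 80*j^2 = (j)*(j^4 + 3*j^3 - 24*j^2 - 80*j) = j^2*(j^3 + 3*j^2 - 24*j - 80) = j^2*(j + 4)*(j^2 - j - 20) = j^2*(j - 5)*(j + 4)*(j + 4)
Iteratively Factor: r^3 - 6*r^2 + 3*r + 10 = (r - 2)*(r^2 - 4*r - 5) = (r - 2)*(r + 1)*(r - 5)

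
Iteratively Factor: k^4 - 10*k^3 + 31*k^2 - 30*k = (k - 2)*(k^3 - 8*k^2 + 15*k) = k*(k - 2)*(k^2 - 8*k + 15) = k*(k - 5)*(k - 2)*(k - 3)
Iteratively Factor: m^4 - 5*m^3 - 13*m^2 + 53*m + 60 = (m - 5)*(m^3 - 13*m - 12) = (m - 5)*(m + 1)*(m^2 - m - 12) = (m - 5)*(m + 1)*(m + 3)*(m - 4)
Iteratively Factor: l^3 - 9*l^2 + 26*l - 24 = (l - 3)*(l^2 - 6*l + 8) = (l - 3)*(l - 2)*(l - 4)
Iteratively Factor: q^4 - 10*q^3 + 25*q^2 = (q)*(q^3 - 10*q^2 + 25*q) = q^2*(q^2 - 10*q + 25) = q^2*(q - 5)*(q - 5)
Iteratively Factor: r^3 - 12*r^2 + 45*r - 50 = (r - 5)*(r^2 - 7*r + 10) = (r - 5)*(r - 2)*(r - 5)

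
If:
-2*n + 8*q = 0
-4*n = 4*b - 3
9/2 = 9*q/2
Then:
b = -13/4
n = 4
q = 1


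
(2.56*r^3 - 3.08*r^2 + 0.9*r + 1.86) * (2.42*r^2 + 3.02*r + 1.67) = 6.1952*r^5 + 0.277600000000001*r^4 - 2.8484*r^3 + 2.0756*r^2 + 7.1202*r + 3.1062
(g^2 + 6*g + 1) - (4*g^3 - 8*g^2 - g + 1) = -4*g^3 + 9*g^2 + 7*g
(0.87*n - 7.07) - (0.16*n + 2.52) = 0.71*n - 9.59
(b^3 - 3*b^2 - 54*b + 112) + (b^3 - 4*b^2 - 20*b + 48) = 2*b^3 - 7*b^2 - 74*b + 160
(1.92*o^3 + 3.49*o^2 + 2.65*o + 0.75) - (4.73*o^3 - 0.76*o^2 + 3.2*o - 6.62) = -2.81*o^3 + 4.25*o^2 - 0.55*o + 7.37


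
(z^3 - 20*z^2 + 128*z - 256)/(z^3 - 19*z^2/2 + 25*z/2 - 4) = 2*(z^2 - 12*z + 32)/(2*z^2 - 3*z + 1)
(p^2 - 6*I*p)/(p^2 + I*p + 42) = p/(p + 7*I)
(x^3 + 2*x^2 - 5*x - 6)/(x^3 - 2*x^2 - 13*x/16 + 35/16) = 16*(x^2 + x - 6)/(16*x^2 - 48*x + 35)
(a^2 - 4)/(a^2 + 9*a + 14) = (a - 2)/(a + 7)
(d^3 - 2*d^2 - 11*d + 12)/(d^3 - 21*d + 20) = (d + 3)/(d + 5)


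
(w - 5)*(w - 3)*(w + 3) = w^3 - 5*w^2 - 9*w + 45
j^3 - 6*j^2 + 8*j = j*(j - 4)*(j - 2)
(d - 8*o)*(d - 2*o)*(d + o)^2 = d^4 - 8*d^3*o - 3*d^2*o^2 + 22*d*o^3 + 16*o^4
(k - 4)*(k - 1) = k^2 - 5*k + 4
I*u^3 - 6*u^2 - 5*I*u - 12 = (u + 3*I)*(u + 4*I)*(I*u + 1)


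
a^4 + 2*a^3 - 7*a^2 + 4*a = a*(a - 1)^2*(a + 4)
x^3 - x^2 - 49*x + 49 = (x - 7)*(x - 1)*(x + 7)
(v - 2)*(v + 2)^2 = v^3 + 2*v^2 - 4*v - 8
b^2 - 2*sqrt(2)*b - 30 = (b - 5*sqrt(2))*(b + 3*sqrt(2))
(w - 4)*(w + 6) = w^2 + 2*w - 24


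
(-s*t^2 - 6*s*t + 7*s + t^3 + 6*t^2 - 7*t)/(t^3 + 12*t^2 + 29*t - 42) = (-s + t)/(t + 6)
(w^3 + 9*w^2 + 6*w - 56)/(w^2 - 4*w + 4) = (w^2 + 11*w + 28)/(w - 2)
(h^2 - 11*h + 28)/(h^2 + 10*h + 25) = (h^2 - 11*h + 28)/(h^2 + 10*h + 25)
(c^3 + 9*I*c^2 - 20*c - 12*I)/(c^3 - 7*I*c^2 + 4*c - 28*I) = (c^2 + 7*I*c - 6)/(c^2 - 9*I*c - 14)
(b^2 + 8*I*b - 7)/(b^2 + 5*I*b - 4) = (b + 7*I)/(b + 4*I)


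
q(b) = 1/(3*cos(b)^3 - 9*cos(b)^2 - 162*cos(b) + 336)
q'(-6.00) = 0.00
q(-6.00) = 0.01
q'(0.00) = 0.00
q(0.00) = 0.01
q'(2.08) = -0.00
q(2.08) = 0.00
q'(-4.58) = -0.00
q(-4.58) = 0.00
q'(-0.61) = 0.00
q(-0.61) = 0.01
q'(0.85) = -0.00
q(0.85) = 0.00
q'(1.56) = -0.00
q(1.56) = 0.00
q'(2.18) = -0.00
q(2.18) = 0.00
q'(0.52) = -0.00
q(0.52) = 0.01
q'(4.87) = 0.00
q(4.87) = 0.00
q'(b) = (9*sin(b)*cos(b)^2 - 18*sin(b)*cos(b) - 162*sin(b))/(3*cos(b)^3 - 9*cos(b)^2 - 162*cos(b) + 336)^2 = (cos(b)^2 - 2*cos(b) - 18)*sin(b)/(cos(b)^3 - 3*cos(b)^2 - 54*cos(b) + 112)^2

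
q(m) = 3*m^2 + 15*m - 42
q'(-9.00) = -39.00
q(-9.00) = 66.00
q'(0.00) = 15.00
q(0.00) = -42.00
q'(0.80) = 19.80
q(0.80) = -28.08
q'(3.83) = 37.98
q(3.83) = 59.46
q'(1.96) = 26.76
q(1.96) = -1.08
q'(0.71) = 19.26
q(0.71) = -29.84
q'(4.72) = 43.32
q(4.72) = 95.64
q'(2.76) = 31.56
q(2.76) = 22.25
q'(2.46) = 29.76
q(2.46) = 13.05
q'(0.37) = 17.22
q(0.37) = -36.04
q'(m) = 6*m + 15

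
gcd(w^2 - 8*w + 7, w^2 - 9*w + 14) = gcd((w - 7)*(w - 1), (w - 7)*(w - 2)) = w - 7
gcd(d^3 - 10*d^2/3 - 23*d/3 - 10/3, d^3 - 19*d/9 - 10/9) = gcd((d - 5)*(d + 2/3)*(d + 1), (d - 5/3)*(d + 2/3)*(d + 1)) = d^2 + 5*d/3 + 2/3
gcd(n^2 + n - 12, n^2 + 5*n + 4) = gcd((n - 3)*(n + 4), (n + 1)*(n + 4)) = n + 4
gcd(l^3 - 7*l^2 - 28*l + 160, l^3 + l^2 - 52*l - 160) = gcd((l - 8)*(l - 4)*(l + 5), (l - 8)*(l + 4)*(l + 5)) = l^2 - 3*l - 40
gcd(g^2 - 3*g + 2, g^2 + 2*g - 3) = g - 1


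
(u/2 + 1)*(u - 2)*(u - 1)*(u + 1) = u^4/2 - 5*u^2/2 + 2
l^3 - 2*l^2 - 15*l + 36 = (l - 3)^2*(l + 4)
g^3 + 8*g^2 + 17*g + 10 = (g + 1)*(g + 2)*(g + 5)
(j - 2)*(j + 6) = j^2 + 4*j - 12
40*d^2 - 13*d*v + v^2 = (-8*d + v)*(-5*d + v)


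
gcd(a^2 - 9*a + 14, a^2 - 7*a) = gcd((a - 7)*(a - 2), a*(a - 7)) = a - 7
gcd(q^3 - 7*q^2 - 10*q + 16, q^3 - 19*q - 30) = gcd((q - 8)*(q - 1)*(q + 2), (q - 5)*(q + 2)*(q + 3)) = q + 2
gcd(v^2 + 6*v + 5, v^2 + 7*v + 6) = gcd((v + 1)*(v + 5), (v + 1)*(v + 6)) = v + 1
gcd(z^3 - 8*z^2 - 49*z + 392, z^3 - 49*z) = z^2 - 49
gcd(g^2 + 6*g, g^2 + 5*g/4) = g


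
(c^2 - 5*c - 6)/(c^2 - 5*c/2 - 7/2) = 2*(c - 6)/(2*c - 7)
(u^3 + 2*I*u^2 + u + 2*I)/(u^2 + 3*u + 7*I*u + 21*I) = (u^3 + 2*I*u^2 + u + 2*I)/(u^2 + u*(3 + 7*I) + 21*I)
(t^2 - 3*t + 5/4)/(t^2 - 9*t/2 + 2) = (t - 5/2)/(t - 4)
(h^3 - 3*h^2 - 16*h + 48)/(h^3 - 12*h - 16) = (h^2 + h - 12)/(h^2 + 4*h + 4)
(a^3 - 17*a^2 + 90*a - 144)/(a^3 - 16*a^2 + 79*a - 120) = (a - 6)/(a - 5)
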